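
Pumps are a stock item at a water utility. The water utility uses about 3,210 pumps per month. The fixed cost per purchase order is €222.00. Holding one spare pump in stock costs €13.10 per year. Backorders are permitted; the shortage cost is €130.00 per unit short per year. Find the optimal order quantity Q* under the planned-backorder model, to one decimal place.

Q* ≈ 1,198.8 pumps

Annual demand D = 3,210 × 12 = 38,520.
With planned backorders, Q* = √(2DS/H) · √((H+B)/B).
√(2DS/H) = √(2 × 38,520 × 222 / 13.1) = 1142.613.
√((H+B)/B) = √((13.1+130)/130) = 1.0492.
Q* ≈ 1198.801.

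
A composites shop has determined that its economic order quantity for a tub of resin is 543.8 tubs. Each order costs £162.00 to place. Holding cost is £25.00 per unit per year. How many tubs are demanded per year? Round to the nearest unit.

D ≈ 22,818 tubs per year

The basic EOQ model gives Q* = √(2DS/H); rearrange for the unknown.
From Q* = √(2DS/H): D = Q*²H / (2S) = 543.8² × 25 / (2 × 162) = 22817.781.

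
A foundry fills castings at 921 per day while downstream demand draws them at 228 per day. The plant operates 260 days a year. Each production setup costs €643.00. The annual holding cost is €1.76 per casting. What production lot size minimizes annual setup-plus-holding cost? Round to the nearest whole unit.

Annual demand D = 228 × 260 = 59,280.
Production build-up factor (1 − d/p) = 1 − 228/921 = 0.7524.
Q* = √(2DS / (H(1 − d/p))) = √(2 × 59,280 × 643 / (1.76 × 0.7524)).
= √(76,234,080 / 1.3243) ≈ 7587.198.

Q* ≈ 7,587 castings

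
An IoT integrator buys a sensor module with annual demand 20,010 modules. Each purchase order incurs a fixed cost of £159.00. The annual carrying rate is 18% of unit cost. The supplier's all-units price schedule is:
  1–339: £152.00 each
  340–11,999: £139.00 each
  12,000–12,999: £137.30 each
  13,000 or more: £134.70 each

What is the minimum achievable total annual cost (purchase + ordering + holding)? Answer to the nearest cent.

TC* ≈ £2,794,007.72

Holding cost per unit per year at price C is H = 0.18·C.
Evaluate total cost at each tier's feasible EOQ or, if the EOQ is below the tier, at the tier's minimum quantity.
Tier 1 (£152.00): EOQ = 482.3 exceeds tier's upper bound 339, so this tier is dominated.
EOQ at £139.00 = 504.3 (feasible in tier 2): TC = 20,010×£139.00 + (20,010/504.3)×159 + (504.3/2)×0.18×£139.00 = £2,794,007.72.
EOQ at £137.30 = 507.4 < 12000, so use break Q=12000: TC = 20,010×£137.30 + (20,010/12000.0)×159 + (12000.0/2)×0.18×£137.30 = £2,895,922.13.
EOQ at £134.70 = 512.3 < 13000, so use break Q=13000: TC = 20,010×£134.70 + (20,010/13000.0)×159 + (13000.0/2)×0.18×£134.70 = £2,853,190.74.
Lowest total cost among the candidates is at Q = 504.3.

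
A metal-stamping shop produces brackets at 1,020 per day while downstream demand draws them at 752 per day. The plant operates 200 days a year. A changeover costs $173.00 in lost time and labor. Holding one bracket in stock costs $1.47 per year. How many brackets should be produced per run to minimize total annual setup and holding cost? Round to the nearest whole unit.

Annual demand D = 752 × 200 = 150,400.
Production build-up factor (1 − d/p) = 1 − 752/1,020 = 0.2627.
Q* = √(2DS / (H(1 − d/p))) = √(2 × 150,400 × 173 / (1.47 × 0.2627)).
= √(52,038,400 / 0.3862) ≈ 11607.428.

Q* ≈ 11,607 brackets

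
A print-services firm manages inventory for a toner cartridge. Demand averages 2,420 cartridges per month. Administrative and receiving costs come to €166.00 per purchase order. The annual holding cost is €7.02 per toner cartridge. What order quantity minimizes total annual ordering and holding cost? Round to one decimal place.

Q* ≈ 1,171.9 cartridges

Annual demand D = 2,420 × 12 = 29,040.
EOQ = √(2DS / H) = √(2 × 29,040 × 166 / 7.02).
= √(9,641,280 / 7.02) = √1,373,401.7094 ≈ 1171.922.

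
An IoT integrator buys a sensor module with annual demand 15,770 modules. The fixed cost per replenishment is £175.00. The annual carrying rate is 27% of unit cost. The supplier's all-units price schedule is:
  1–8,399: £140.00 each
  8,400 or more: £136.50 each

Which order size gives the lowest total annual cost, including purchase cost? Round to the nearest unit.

Holding cost per unit per year at price C is H = 0.27·C.
Evaluate total cost at each tier's feasible EOQ or, if the EOQ is below the tier, at the tier's minimum quantity.
EOQ at £140.00 = 382.1 (feasible in tier 1): TC = 15,770×£140.00 + (15,770/382.1)×175 + (382.1/2)×0.27×£140.00 = £2,222,244.28.
EOQ at £136.50 = 387.0 < 8400, so use break Q=8400: TC = 15,770×£136.50 + (15,770/8400.0)×175 + (8400.0/2)×0.27×£136.50 = £2,307,724.54.
Lowest total cost is £2,222,244.28 at Q = 382.1.

Q* ≈ 382 modules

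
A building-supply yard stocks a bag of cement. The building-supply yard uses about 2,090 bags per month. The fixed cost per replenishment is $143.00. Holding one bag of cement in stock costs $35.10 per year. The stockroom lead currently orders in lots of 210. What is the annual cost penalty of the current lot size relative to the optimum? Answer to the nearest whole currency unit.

Annual demand D = 2,090 × 12 = 25,080.
EOQ = √(2DS/H) = √(2 × 25,080 × 143 / 35.1) ≈ 452.06.
Cost at Q* = (D/Q*)S + (Q*/2)H = √(2DSH) ≈ $15,867.20.
Cost at Q = 210: (25,080/210)×143 + (210/2)×35.1 = $17,078.29 + $3,685.50 = $20,763.79.
Excess = $20,763.79 − $15,867.20 = $4,896.58.

Extra cost ≈ $4,897 per year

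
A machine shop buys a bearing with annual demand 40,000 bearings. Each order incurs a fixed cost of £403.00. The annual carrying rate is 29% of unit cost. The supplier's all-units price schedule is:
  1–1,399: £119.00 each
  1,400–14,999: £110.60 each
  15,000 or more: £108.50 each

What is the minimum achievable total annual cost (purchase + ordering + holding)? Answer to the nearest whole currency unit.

TC* ≈ £4,457,966

Holding cost per unit per year at price C is H = 0.29·C.
For each price level, check whether its EOQ is feasible; otherwise the best quantity at that price is the breakpoint.
EOQ at £119.00 = 966.6 (feasible in tier 1): TC = 40,000×£119.00 + (40,000/966.6)×403 + (966.6/2)×0.29×£119.00 = £4,793,355.70.
EOQ at £110.60 = 1002.6 < 1400, so use break Q=1400: TC = 40,000×£110.60 + (40,000/1400.0)×403 + (1400.0/2)×0.29×£110.60 = £4,457,966.09.
EOQ at £108.50 = 1012.2 < 15000, so use break Q=15000: TC = 40,000×£108.50 + (40,000/15000.0)×403 + (15000.0/2)×0.29×£108.50 = £4,577,062.17.
Lowest total cost among the candidates is at Q = 1400.0.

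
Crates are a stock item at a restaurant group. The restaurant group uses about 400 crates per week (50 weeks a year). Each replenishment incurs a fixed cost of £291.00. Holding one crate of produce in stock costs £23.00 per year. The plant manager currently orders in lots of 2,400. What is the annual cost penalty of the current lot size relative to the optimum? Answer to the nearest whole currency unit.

Annual demand D = 400 × 50 = 20,000.
EOQ = √(2DS/H) = √(2 × 20,000 × 291 / 23) ≈ 711.40.
Cost at Q* = (D/Q*)S + (Q*/2)H = √(2DSH) ≈ £16,362.15.
Cost at Q = 2,400: (20,000/2,400)×291 + (2,400/2)×23 = £2,425.00 + £27,600.00 = £30,025.00.
Excess = £30,025.00 − £16,362.15 = £13,662.85.

Extra cost ≈ £13,663 per year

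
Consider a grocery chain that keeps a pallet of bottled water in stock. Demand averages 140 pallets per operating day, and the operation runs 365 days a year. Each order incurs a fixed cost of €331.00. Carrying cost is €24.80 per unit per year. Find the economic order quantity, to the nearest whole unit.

Annual demand D = 140 × 365 = 51,100.
EOQ = √(2DS / H) = √(2 × 51,100 × 331 / 24.8).
= √(33,828,200 / 24.8) = √1,364,040.3226 ≈ 1167.921.

Q* ≈ 1,168 pallets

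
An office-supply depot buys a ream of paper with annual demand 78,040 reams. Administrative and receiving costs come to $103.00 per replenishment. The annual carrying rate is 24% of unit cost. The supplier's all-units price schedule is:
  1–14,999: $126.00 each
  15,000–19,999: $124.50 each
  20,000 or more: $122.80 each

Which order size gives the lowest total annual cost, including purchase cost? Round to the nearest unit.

Q* ≈ 729 reams

Holding cost per unit per year at price C is H = 0.24·C.
Candidates are each tier's EOQ (if it falls in that tier) and each price-break quantity.
EOQ at $126.00 = 729.1 (feasible in tier 1): TC = 78,040×$126.00 + (78,040/729.1)×103 + (729.1/2)×0.24×$126.00 = $9,855,088.71.
EOQ at $124.50 = 733.5 < 15000, so use break Q=15000: TC = 78,040×$124.50 + (78,040/15000.0)×103 + (15000.0/2)×0.24×$124.50 = $9,940,615.87.
EOQ at $122.80 = 738.6 < 20000, so use break Q=20000: TC = 78,040×$122.80 + (78,040/20000.0)×103 + (20000.0/2)×0.24×$122.80 = $9,878,433.91.
Lowest total cost is $9,855,088.71 at Q = 729.1.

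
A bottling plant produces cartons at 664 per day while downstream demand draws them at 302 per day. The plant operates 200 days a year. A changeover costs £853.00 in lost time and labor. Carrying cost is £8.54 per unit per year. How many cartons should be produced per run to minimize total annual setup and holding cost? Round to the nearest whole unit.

Annual demand D = 302 × 200 = 60,400.
Production build-up factor (1 − d/p) = 1 − 302/664 = 0.5452.
Q* = √(2DS / (H(1 − d/p))) = √(2 × 60,400 × 853 / (8.54 × 0.5452)).
= √(103,042,400 / 4.6558) ≈ 4704.449.

Q* ≈ 4,704 cartons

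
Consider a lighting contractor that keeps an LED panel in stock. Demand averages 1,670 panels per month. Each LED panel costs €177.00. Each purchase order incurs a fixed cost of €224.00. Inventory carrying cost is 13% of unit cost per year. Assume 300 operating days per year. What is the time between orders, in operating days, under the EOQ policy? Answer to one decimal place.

T ≈ 9.4 days

Annual demand D = 1,670 × 12 = 20,040.
Holding cost H = 0.13 × €177.00 = €23.0100 per unit per year.
The optimal lot size = √(2DS/H) = √(2 × 20,040 × 224 / 23.01) ≈ 624.64.
Cycle time = Q*/D × 300 = 624.64 / 20,040 × 300 ≈ 9.351 days.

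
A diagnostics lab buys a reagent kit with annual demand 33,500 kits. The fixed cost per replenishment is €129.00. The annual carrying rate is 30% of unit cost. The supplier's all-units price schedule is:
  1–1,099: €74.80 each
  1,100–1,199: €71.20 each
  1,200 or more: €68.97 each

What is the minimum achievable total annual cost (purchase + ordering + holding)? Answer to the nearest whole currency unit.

TC* ≈ €2,326,511

Holding cost per unit per year at price C is H = 0.30·C.
Candidates are each tier's EOQ (if it falls in that tier) and each price-break quantity.
EOQ at €74.80 = 620.6 (feasible in tier 1): TC = 33,500×€74.80 + (33,500/620.6)×129 + (620.6/2)×0.30×€74.80 = €2,519,726.55.
EOQ at €71.20 = 636.1 < 1100, so use break Q=1100: TC = 33,500×€71.20 + (33,500/1100.0)×129 + (1100.0/2)×0.30×€71.20 = €2,400,876.64.
EOQ at €68.97 = 646.3 < 1200, so use break Q=1200: TC = 33,500×€68.97 + (33,500/1200.0)×129 + (1200.0/2)×0.30×€68.97 = €2,326,510.85.
Lowest total cost among the candidates is at Q = 1200.0.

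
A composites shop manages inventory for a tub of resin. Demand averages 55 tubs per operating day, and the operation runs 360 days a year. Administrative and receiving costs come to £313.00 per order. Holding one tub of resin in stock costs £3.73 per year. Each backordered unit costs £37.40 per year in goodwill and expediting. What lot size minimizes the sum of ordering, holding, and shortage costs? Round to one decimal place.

Annual demand D = 55 × 360 = 19,800.
With planned backorders, Q* = √(2DS/H) · √((H+B)/B).
√(2DS/H) = √(2 × 19,800 × 313 / 3.73) = 1822.910.
√((H+B)/B) = √((3.73+37.4)/37.4) = 1.0487.
Q* ≈ 1911.652.

Q* ≈ 1,911.7 tubs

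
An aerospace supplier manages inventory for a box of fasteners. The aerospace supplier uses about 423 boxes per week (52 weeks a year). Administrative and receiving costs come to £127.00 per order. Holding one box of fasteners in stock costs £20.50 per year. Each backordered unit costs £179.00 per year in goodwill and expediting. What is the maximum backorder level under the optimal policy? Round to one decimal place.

Annual demand D = 423 × 52 = 21,996.
With planned backorders, Q* = √(2DS/H) · √((H+B)/B).
√(2DS/H) = √(2 × 21,996 × 127 / 20.5) = 522.050.
√((H+B)/B) = √((20.5+179)/179) = 1.0557.
Q* ≈ 551.133.
S* = Q* · H/(H+B) = 551.133 × 20.5/199.5 ≈ 56.633.

S* ≈ 56.6 boxes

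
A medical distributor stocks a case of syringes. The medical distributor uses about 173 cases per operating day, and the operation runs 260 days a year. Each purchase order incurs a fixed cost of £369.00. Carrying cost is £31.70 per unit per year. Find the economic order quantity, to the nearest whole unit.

Q* ≈ 1,023 cases

Annual demand D = 173 × 260 = 44,980.
EOQ = √(2DS / H) = √(2 × 44,980 × 369 / 31.7).
= √(33,195,240 / 31.7) = √1,047,168.4543 ≈ 1023.312.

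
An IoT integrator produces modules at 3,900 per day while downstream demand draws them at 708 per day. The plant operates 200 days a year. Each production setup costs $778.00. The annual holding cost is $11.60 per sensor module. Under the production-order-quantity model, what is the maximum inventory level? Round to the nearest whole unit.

Annual demand D = 708 × 200 = 141,600.
Production build-up factor (1 − d/p) = 1 − 708/3,900 = 0.8185.
Q* = √(2DS / (H(1 − d/p))) = √(2 × 141,600 × 778 / (11.6 × 0.8185)).
= √(220,329,600 / 9.4942) ≈ 4817.351.
Maximum inventory = Q*(1 − d/p) = 4817.351 × 0.8185 ≈ 3942.817.

I_max ≈ 3,943 modules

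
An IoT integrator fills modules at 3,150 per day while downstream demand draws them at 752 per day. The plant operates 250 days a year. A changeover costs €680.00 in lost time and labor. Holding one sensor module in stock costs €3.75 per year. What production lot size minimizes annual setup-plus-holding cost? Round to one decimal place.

Annual demand D = 752 × 250 = 188,000.
Production build-up factor (1 − d/p) = 1 − 752/3,150 = 0.7613.
Q* = √(2DS / (H(1 − d/p))) = √(2 × 188,000 × 680 / (3.75 × 0.7613)).
= √(255,680,000 / 2.8548) ≈ 9463.754.

Q* ≈ 9,463.8 modules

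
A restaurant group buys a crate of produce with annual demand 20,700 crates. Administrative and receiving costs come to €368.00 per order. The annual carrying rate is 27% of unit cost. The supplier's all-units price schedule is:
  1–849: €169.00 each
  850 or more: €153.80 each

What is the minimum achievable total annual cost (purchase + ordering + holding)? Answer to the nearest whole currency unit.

TC* ≈ €3,210,270

Holding cost per unit per year at price C is H = 0.27·C.
Evaluate total cost at each tier's feasible EOQ or, if the EOQ is below the tier, at the tier's minimum quantity.
EOQ at €169.00 = 577.8 (feasible in tier 1): TC = 20,700×€169.00 + (20,700/577.8)×368 + (577.8/2)×0.27×€169.00 = €3,524,666.31.
EOQ at €153.80 = 605.7 < 850, so use break Q=850: TC = 20,700×€153.80 + (20,700/850.0)×368 + (850.0/2)×0.27×€153.80 = €3,210,270.43.
Lowest total cost among the candidates is at Q = 850.0.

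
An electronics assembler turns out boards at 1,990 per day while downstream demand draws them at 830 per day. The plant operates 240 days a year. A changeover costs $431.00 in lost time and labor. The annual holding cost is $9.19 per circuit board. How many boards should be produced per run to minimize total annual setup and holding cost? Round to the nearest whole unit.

Q* ≈ 5,662 boards

Annual demand D = 830 × 240 = 199,200.
Production build-up factor (1 − d/p) = 1 − 830/1,990 = 0.5829.
Q* = √(2DS / (H(1 − d/p))) = √(2 × 199,200 × 431 / (9.19 × 0.5829)).
= √(171,710,400 / 5.357) ≈ 5661.586.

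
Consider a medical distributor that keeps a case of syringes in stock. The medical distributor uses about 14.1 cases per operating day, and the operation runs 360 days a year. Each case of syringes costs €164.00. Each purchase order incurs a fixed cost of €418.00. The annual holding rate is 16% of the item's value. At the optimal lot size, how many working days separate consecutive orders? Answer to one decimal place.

Annual demand D = 14.1 × 360 = 5,076.
Holding cost H = 0.16 × €164.00 = €26.2400 per unit per year.
The optimal lot size = √(2DS/H) = √(2 × 5,076 × 418 / 26.24) ≈ 402.14.
Cycle time = Q*/D × 360 = 402.14 / 5,076 × 360 ≈ 28.521 days.

T ≈ 28.5 days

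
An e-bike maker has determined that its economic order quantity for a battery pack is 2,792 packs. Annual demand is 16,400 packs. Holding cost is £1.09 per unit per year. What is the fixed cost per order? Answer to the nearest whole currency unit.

S ≈ £259

Invert the EOQ relation Q*² = 2DS/H.
From Q* = √(2DS/H): S = Q*²H / (2D) = 2,792² × 1.09 / (2 × 16,400) = 259.0499.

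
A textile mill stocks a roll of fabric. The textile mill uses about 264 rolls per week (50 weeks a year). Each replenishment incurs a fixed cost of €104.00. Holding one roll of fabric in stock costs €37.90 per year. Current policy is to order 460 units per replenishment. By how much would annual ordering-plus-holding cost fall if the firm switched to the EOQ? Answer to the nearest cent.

Annual demand D = 264 × 50 = 13,200.
EOQ = √(2DS/H) = √(2 × 13,200 × 104 / 37.9) ≈ 269.15.
Cost at Q* = (D/Q*)S + (Q*/2)H = √(2DSH) ≈ €10,200.89.
Cost at Q = 460: (13,200/460)×104 + (460/2)×37.9 = €2,984.35 + €8,717.00 = €11,701.35.
Excess = €11,701.35 − €10,200.89 = €1,500.45.

Extra cost ≈ €1,500.45 per year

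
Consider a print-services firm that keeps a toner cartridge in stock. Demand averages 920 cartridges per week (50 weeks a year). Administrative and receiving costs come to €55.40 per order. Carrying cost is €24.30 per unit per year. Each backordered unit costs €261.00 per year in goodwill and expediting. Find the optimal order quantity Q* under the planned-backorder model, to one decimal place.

Q* ≈ 478.8 cartridges

Annual demand D = 920 × 50 = 46,000.
With planned backorders, Q* = √(2DS/H) · √((H+B)/B).
√(2DS/H) = √(2 × 46,000 × 55.4 / 24.3) = 457.979.
√((H+B)/B) = √((24.3+261)/261) = 1.0455.
Q* ≈ 478.824.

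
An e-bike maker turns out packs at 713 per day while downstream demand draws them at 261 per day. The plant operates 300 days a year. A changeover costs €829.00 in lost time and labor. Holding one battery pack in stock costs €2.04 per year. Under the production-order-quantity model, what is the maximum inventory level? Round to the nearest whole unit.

I_max ≈ 6,352 packs

Annual demand D = 261 × 300 = 78,300.
Production build-up factor (1 − d/p) = 1 − 261/713 = 0.6339.
Q* = √(2DS / (H(1 − d/p))) = √(2 × 78,300 × 829 / (2.04 × 0.6339)).
= √(129,821,400 / 1.2932) ≈ 10019.213.
Maximum inventory = Q*(1 − d/p) = 10019.213 × 0.6339 ≈ 6351.591.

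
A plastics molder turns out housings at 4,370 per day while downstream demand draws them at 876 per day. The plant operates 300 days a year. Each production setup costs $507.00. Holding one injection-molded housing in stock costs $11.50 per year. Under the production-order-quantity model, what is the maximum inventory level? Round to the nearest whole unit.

Annual demand D = 876 × 300 = 262,800.
Production build-up factor (1 − d/p) = 1 − 876/4,370 = 0.7995.
Q* = √(2DS / (H(1 − d/p))) = √(2 × 262,800 × 507 / (11.5 × 0.7995)).
= √(266,479,200 / 9.1947) ≈ 5383.466.
Maximum inventory = Q*(1 − d/p) = 5383.466 × 0.7995 ≈ 4304.309.

I_max ≈ 4,304 housings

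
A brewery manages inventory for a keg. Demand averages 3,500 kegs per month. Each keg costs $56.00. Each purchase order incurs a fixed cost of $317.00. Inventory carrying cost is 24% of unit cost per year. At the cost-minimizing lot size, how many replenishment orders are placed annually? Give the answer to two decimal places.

N ≈ 29.84 orders per year

Annual demand D = 3,500 × 12 = 42,000.
Holding cost H = 0.24 × $56.00 = $13.4400 per unit per year.
Q* = √(2DS/H) = √(2 × 42,000 × 317 / 13.44) ≈ 1407.57.
Orders per year = D / Q* = 42,000 / 1407.57 ≈ 29.839.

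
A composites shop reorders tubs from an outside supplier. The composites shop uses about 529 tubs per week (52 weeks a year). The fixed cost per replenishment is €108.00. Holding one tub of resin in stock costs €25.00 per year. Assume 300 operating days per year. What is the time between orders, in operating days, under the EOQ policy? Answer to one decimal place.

T ≈ 5.3 days

Annual demand D = 529 × 52 = 27,508.
The optimal lot size = √(2DS/H) = √(2 × 27,508 × 108 / 25) ≈ 487.51.
Cycle time = Q*/D × 300 = 487.51 / 27,508 × 300 ≈ 5.317 days.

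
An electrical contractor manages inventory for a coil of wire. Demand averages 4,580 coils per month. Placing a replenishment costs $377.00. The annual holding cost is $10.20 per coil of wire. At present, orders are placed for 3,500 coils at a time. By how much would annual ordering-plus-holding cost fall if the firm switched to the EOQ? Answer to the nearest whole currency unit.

Annual demand D = 4,580 × 12 = 54,960.
EOQ = √(2DS/H) = √(2 × 54,960 × 377 / 10.2) ≈ 2015.62.
Cost at Q* = (D/Q*)S + (Q*/2)H = √(2DSH) ≈ $20,559.34.
Cost at Q = 3,500: (54,960/3,500)×377 + (3,500/2)×10.2 = $5,919.98 + $17,850.00 = $23,769.98.
Excess = $23,769.98 − $20,559.34 = $3,210.64.

Extra cost ≈ $3,211 per year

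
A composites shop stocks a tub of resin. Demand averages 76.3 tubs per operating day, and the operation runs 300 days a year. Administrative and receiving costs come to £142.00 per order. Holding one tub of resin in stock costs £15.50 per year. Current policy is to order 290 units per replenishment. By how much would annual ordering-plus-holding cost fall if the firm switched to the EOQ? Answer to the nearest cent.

Annual demand D = 76.3 × 300 = 22,890.
EOQ = √(2DS/H) = √(2 × 22,890 × 142 / 15.5) ≈ 647.61.
Cost at Q* = (D/Q*)S + (Q*/2)H = √(2DSH) ≈ £10,038.02.
Cost at Q = 290: (22,890/290)×142 + (290/2)×15.5 = £11,208.21 + £2,247.50 = £13,455.71.
Excess = £13,455.71 − £10,038.02 = £3,417.69.

Extra cost ≈ £3,417.69 per year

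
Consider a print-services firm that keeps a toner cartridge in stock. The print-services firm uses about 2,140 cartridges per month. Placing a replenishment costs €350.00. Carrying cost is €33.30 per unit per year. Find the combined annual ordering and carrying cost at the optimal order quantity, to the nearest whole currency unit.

Annual demand D = 2,140 × 12 = 25,680.
The optimal lot size = √(2DS/H) = √(2 × 25,680 × 350 / 33.3) ≈ 734.72.
At the optimum the two cost components are equal, so total cost = 2·(Q*/2)H = Q*·H.
Minimum total = √(2DSH) = √(2 × 25,680 × 350 × 33.3) ≈ 24466.320.

TC* ≈ €24,466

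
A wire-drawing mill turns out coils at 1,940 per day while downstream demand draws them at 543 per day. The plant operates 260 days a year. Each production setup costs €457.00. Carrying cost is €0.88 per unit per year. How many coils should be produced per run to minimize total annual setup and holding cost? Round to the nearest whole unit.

Annual demand D = 543 × 260 = 141,180.
Production build-up factor (1 − d/p) = 1 − 543/1,940 = 0.7201.
Q* = √(2DS / (H(1 − d/p))) = √(2 × 141,180 × 457 / (0.88 × 0.7201)).
= √(129,038,520 / 0.6337) ≈ 14269.903.

Q* ≈ 14,270 coils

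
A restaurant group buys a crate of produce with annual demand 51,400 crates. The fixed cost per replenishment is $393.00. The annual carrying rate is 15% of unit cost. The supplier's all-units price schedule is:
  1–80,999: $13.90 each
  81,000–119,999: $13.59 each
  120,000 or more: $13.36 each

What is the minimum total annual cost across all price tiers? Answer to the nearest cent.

TC* ≈ $723,637.95

Holding cost per unit per year at price C is H = 0.15·C.
Candidates are each tier's EOQ (if it falls in that tier) and each price-break quantity.
EOQ at $13.90 = 4401.9 (feasible in tier 1): TC = 51,400×$13.90 + (51,400/4401.9)×393 + (4401.9/2)×0.15×$13.90 = $723,637.95.
EOQ at $13.59 = 4451.8 < 81000, so use break Q=81000: TC = 51,400×$13.59 + (51,400/81000.0)×393 + (81000.0/2)×0.15×$13.59 = $781,334.64.
EOQ at $13.36 = 4490.0 < 120000, so use break Q=120000: TC = 51,400×$13.36 + (51,400/120000.0)×393 + (120000.0/2)×0.15×$13.36 = $807,112.33.
Lowest total cost among the candidates is at Q = 4401.9.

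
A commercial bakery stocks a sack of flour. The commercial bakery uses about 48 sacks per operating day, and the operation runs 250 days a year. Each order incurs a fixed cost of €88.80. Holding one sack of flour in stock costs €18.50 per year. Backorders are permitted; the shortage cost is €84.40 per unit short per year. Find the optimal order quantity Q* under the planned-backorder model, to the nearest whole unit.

Q* ≈ 375 sacks

Annual demand D = 48 × 250 = 12,000.
With planned backorders, Q* = √(2DS/H) · √((H+B)/B).
√(2DS/H) = √(2 × 12,000 × 88.8 / 18.5) = 339.411.
√((H+B)/B) = √((18.5+84.4)/84.4) = 1.1042.
Q* ≈ 374.768.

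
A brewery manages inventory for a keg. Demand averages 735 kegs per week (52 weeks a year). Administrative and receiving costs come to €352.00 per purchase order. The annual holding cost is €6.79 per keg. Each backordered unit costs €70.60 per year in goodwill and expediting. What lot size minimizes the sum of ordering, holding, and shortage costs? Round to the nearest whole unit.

Annual demand D = 735 × 52 = 38,220.
With planned backorders, Q* = √(2DS/H) · √((H+B)/B).
√(2DS/H) = √(2 × 38,220 × 352 / 6.79) = 1990.659.
√((H+B)/B) = √((6.79+70.6)/70.6) = 1.0470.
Q* ≈ 2084.188.

Q* ≈ 2,084 kegs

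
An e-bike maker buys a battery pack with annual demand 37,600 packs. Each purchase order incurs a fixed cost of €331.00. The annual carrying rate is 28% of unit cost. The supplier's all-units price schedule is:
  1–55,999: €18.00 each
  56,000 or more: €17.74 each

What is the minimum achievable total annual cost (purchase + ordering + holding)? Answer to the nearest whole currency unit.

TC* ≈ €688,001

Holding cost per unit per year at price C is H = 0.28·C.
For each price level, check whether its EOQ is feasible; otherwise the best quantity at that price is the breakpoint.
EOQ at €18.00 = 2222.3 (feasible in tier 1): TC = 37,600×€18.00 + (37,600/2222.3)×331 + (2222.3/2)×0.28×€18.00 = €688,000.52.
EOQ at €17.74 = 2238.6 < 56000, so use break Q=56000: TC = 37,600×€17.74 + (37,600/56000.0)×331 + (56000.0/2)×0.28×€17.74 = €806,327.84.
Lowest total cost among the candidates is at Q = 2222.3.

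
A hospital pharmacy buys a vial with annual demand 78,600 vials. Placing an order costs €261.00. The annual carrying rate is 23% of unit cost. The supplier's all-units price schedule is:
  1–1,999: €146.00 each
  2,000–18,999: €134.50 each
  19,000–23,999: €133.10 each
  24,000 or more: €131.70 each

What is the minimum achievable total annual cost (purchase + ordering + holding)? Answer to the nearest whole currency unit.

TC* ≈ €10,612,892

Holding cost per unit per year at price C is H = 0.23·C.
Candidates are each tier's EOQ (if it falls in that tier) and each price-break quantity.
EOQ at €146.00 = 1105.4 (feasible in tier 1): TC = 78,600×€146.00 + (78,600/1105.4)×261 + (1105.4/2)×0.23×€146.00 = €11,512,718.20.
EOQ at €134.50 = 1151.7 < 2000, so use break Q=2000: TC = 78,600×€134.50 + (78,600/2000.0)×261 + (2000.0/2)×0.23×€134.50 = €10,612,892.30.
EOQ at €133.10 = 1157.7 < 19000, so use break Q=19000: TC = 78,600×€133.10 + (78,600/19000.0)×261 + (19000.0/2)×0.23×€133.10 = €10,753,563.22.
EOQ at €131.70 = 1163.8 < 24000, so use break Q=24000: TC = 78,600×€131.70 + (78,600/24000.0)×261 + (24000.0/2)×0.23×€131.70 = €10,715,966.78.
Lowest total cost among the candidates is at Q = 2000.0.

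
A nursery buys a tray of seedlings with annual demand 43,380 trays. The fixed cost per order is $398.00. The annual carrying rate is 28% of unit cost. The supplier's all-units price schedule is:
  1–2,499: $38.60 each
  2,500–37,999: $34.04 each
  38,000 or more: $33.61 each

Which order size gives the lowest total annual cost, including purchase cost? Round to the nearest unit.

Holding cost per unit per year at price C is H = 0.28·C.
For each price level, check whether its EOQ is feasible; otherwise the best quantity at that price is the breakpoint.
EOQ at $38.60 = 1787.4 (feasible in tier 1): TC = 43,380×$38.60 + (43,380/1787.4)×398 + (1787.4/2)×0.28×$38.60 = $1,693,786.53.
EOQ at $34.04 = 1903.4 < 2500, so use break Q=2500: TC = 43,380×$34.04 + (43,380/2500.0)×398 + (2500.0/2)×0.28×$34.04 = $1,495,475.30.
EOQ at $33.61 = 1915.5 < 38000, so use break Q=38000: TC = 43,380×$33.61 + (43,380/38000.0)×398 + (38000.0/2)×0.28×$33.61 = $1,637,261.35.
Lowest total cost is $1,495,475.30 at Q = 2500.0.

Q* ≈ 2,500 trays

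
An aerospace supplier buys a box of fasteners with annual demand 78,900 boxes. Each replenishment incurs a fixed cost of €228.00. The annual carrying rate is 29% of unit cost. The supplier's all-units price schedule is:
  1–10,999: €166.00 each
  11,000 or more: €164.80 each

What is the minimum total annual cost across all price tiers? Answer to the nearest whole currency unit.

Holding cost per unit per year at price C is H = 0.29·C.
Candidates are each tier's EOQ (if it falls in that tier) and each price-break quantity.
EOQ at €166.00 = 864.5 (feasible in tier 1): TC = 78,900×€166.00 + (78,900/864.5)×228 + (864.5/2)×0.29×€166.00 = €13,139,017.31.
EOQ at €164.80 = 867.6 < 11000, so use break Q=11000: TC = 78,900×€164.80 + (78,900/11000.0)×228 + (11000.0/2)×0.29×€164.80 = €13,267,211.38.
Lowest total cost among the candidates is at Q = 864.5.

TC* ≈ €13,139,017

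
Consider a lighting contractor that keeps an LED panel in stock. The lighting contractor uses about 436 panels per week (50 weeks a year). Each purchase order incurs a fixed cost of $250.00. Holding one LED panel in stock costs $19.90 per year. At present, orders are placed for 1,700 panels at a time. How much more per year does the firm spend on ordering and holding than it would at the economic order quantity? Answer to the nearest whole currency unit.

Annual demand D = 436 × 50 = 21,800.
EOQ = √(2DS/H) = √(2 × 21,800 × 250 / 19.9) ≈ 740.09.
Cost at Q* = (D/Q*)S + (Q*/2)H = √(2DSH) ≈ $14,727.86.
Cost at Q = 1,700: (21,800/1,700)×250 + (1,700/2)×19.9 = $3,205.88 + $16,915.00 = $20,120.88.
Excess = $20,120.88 − $14,727.86 = $5,393.02.

Extra cost ≈ $5,393 per year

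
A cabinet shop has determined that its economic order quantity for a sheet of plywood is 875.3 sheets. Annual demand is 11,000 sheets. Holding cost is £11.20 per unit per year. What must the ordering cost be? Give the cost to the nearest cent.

The basic EOQ model gives Q* = √(2DS/H); rearrange for the unknown.
From Q* = √(2DS/H): S = Q*²H / (2D) = 875.3² × 11.2 / (2 × 11,000) = 390.0400.

S ≈ £390.04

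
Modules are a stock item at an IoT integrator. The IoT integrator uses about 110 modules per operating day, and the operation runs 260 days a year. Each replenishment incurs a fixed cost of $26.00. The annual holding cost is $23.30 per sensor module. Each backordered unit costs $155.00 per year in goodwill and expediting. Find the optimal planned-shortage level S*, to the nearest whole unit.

S* ≈ 35 modules

Annual demand D = 110 × 260 = 28,600.
With planned backorders, Q* = √(2DS/H) · √((H+B)/B).
√(2DS/H) = √(2 × 28,600 × 26 / 23.3) = 252.643.
√((H+B)/B) = √((23.3+155)/155) = 1.0725.
Q* ≈ 270.967.
S* = Q* · H/(H+B) = 270.967 × 23.3/178.3 ≈ 35.410.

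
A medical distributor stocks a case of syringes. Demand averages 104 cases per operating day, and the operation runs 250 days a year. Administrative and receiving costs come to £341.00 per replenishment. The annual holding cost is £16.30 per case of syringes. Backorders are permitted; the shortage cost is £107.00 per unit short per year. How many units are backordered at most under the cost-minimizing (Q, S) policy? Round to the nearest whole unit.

S* ≈ 148 cases

Annual demand D = 104 × 250 = 26,000.
With planned backorders, Q* = √(2DS/H) · √((H+B)/B).
√(2DS/H) = √(2 × 26,000 × 341 / 16.3) = 1043.002.
√((H+B)/B) = √((16.3+107)/107) = 1.0735.
Q* ≈ 1119.630.
S* = Q* · H/(H+B) = 1119.630 × 16.3/123.3 ≈ 148.013.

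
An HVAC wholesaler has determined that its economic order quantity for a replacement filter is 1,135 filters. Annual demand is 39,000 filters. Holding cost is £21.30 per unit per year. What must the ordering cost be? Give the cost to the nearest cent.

Invert the EOQ relation Q*² = 2DS/H.
From Q* = √(2DS/H): S = Q*²H / (2D) = 1,135² × 21.3 / (2 × 39,000) = 351.7845.

S ≈ £351.78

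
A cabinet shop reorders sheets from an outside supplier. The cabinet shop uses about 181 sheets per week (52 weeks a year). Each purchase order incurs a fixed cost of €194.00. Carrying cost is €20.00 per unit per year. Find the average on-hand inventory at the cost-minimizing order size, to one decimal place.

Average inventory ≈ 213.7 sheets

Annual demand D = 181 × 52 = 9,412.
Q* = √(2DS/H) = √(2 × 9,412 × 194 / 20) ≈ 427.31.
Average inventory = Q*/2 ≈ 427.31 / 2 = 213.654.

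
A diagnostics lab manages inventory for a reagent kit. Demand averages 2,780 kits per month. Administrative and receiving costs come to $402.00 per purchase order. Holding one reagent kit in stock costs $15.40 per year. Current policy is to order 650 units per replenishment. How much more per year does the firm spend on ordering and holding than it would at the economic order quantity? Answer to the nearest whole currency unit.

Annual demand D = 2,780 × 12 = 33,360.
EOQ = √(2DS/H) = √(2 × 33,360 × 402 / 15.4) ≈ 1319.72.
Cost at Q* = (D/Q*)S + (Q*/2)H = √(2DSH) ≈ $20,323.64.
Cost at Q = 650: (33,360/650)×402 + (650/2)×15.4 = $20,631.88 + $5,005.00 = $25,636.88.
Excess = $25,636.88 − $20,323.64 = $5,313.24.

Extra cost ≈ $5,313 per year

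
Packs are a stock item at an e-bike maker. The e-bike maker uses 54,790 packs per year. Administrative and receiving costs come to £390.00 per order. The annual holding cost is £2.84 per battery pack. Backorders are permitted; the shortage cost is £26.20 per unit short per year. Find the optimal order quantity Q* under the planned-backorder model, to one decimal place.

Q* ≈ 4,084.0 packs

With planned backorders, Q* = √(2DS/H) · √((H+B)/B).
√(2DS/H) = √(2 × 54,790 × 390 / 2.84) = 3879.170.
√((H+B)/B) = √((2.84+26.2)/26.2) = 1.0528.
Q* ≈ 4084.007.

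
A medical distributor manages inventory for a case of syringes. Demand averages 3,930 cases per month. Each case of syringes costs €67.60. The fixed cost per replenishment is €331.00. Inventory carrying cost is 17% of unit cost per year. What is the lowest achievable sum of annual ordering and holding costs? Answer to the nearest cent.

Annual demand D = 3,930 × 12 = 47,160.
Holding cost H = 0.17 × €67.60 = €11.4920 per unit per year.
EOQ = √(2DS/H) = √(2 × 47,160 × 331 / 11.492) ≈ 1648.23.
At the optimum the two cost components are equal, so total cost = 2·(Q*/2)H = Q*·H.
Minimum total = √(2DSH) = √(2 × 47,160 × 331 × 11.492) ≈ 18941.471.

TC* ≈ €18,941.47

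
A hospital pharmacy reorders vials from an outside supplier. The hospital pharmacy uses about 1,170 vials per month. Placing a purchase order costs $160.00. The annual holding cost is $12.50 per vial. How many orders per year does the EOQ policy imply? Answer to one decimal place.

Annual demand D = 1,170 × 12 = 14,040.
The optimal lot size = √(2DS/H) = √(2 × 14,040 × 160 / 12.5) ≈ 599.52.
Orders per year = D / Q* = 14,040 / 599.52 ≈ 23.419.

N ≈ 23.4 orders per year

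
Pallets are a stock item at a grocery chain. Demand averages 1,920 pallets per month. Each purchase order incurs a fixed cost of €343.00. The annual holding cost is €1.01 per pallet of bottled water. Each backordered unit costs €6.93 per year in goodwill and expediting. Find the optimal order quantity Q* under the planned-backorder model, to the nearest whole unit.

Annual demand D = 1,920 × 12 = 23,040.
With planned backorders, Q* = √(2DS/H) · √((H+B)/B).
√(2DS/H) = √(2 × 23,040 × 343 / 1.01) = 3955.875.
√((H+B)/B) = √((1.01+6.93)/6.93) = 1.0704.
Q* ≈ 4234.345.

Q* ≈ 4,234 pallets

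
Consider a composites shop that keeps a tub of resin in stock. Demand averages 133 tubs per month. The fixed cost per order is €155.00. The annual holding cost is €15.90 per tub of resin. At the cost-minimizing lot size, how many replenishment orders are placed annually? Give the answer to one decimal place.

N ≈ 9.0 orders per year

Annual demand D = 133 × 12 = 1,596.
The optimal lot size = √(2DS/H) = √(2 × 1,596 × 155 / 15.9) ≈ 176.40.
Orders per year = D / Q* = 1,596 / 176.40 ≈ 9.048.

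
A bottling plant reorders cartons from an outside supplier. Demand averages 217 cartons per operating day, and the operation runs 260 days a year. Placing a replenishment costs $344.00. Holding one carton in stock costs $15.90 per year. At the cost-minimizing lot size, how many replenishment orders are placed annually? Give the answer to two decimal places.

Annual demand D = 217 × 260 = 56,420.
Q* = √(2DS/H) = √(2 × 56,420 × 344 / 15.9) ≈ 1562.47.
Orders per year = D / Q* = 56,420 / 1562.47 ≈ 36.109.

N ≈ 36.11 orders per year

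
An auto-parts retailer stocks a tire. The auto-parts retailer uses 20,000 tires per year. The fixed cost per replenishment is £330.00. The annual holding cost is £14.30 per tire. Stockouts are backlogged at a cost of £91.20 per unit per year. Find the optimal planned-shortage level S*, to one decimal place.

With planned backorders, Q* = √(2DS/H) · √((H+B)/B).
√(2DS/H) = √(2 × 20,000 × 330 / 14.3) = 960.769.
√((H+B)/B) = √((14.3+91.2)/91.2) = 1.0755.
Q* ≈ 1033.351.
S* = Q* · H/(H+B) = 1033.351 × 14.3/105.5 ≈ 140.066.

S* ≈ 140.1 tires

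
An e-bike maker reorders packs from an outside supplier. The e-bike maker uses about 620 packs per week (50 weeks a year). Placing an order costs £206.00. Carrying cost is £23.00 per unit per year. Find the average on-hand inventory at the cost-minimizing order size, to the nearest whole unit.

Average inventory ≈ 373 packs

Annual demand D = 620 × 50 = 31,000.
EOQ = √(2DS/H) = √(2 × 31,000 × 206 / 23) ≈ 745.19.
Average inventory = Q*/2 ≈ 745.19 / 2 = 372.594.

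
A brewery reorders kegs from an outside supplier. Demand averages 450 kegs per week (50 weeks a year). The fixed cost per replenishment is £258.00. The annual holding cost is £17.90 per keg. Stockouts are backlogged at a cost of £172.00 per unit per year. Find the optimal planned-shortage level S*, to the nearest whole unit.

Annual demand D = 450 × 50 = 22,500.
With planned backorders, Q* = √(2DS/H) · √((H+B)/B).
√(2DS/H) = √(2 × 22,500 × 258 / 17.9) = 805.359.
√((H+B)/B) = √((17.9+172)/172) = 1.0507.
Q* ≈ 846.229.
S* = Q* · H/(H+B) = 846.229 × 17.9/189.9 ≈ 79.766.

S* ≈ 80 kegs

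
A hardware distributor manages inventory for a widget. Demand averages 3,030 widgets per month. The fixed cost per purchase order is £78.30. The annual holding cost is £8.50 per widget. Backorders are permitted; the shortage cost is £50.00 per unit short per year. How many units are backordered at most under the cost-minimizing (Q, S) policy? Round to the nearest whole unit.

S* ≈ 129 widgets

Annual demand D = 3,030 × 12 = 36,360.
With planned backorders, Q* = √(2DS/H) · √((H+B)/B).
√(2DS/H) = √(2 × 36,360 × 78.3 / 8.5) = 818.462.
√((H+B)/B) = √((8.5+50)/50) = 1.0817.
Q* ≈ 885.302.
S* = Q* · H/(H+B) = 885.302 × 8.5/58.5 ≈ 128.634.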